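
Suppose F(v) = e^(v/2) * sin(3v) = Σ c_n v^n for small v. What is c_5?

Take the Cauchy product of the two expansions.
F(0) = 0
F′(0) = 3
F′′(0) = 3
F′′′(0) = -99/4
F^(4)(0) = -105/2
F^(5)(0) = 2823/16
So c_5 = F^(5)(0)/5! = 941/640.

941/640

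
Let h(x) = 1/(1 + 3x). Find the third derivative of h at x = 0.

-162

Compute the successive derivatives at the expansion point and divide by k!.
The coefficient of x^3 in the expansion is -27, so h′′′(0) = 3! * (-27) = -162.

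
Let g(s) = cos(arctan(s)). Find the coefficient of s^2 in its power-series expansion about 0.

Substitute the inner expansion into the outer series and collect powers.
g(0) = 1
g′(0) = 0
g′′(0) = -1
So c_2 = g′′(0)/2! = -1/2.

-1/2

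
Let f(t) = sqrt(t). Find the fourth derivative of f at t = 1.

Use the known series and substitute for the argument.
The coefficient of (t - 1)^4 in the expansion is -5/128, so f^(4)(1) = 4! * (-5/128) = -15/16.

-15/16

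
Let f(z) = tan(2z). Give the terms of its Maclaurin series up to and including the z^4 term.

f(0) = 0
f′(0) = 2
f′′(0) = 0
f′′′(0) = 16
f^(4)(0) = 0

8*z^3/3 + 2*z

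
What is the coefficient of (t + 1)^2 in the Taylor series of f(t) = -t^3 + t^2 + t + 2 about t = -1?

f(-1) = 3
f′(-1) = -4
f′′(-1) = 8
Dividing each by k! gives the coefficients c_0, ..., c_2.

4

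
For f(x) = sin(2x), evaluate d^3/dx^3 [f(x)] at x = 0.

-8

The coefficient of x^3 in the expansion is -4/3, so f′′′(0) = 3! * (-4/3) = -8.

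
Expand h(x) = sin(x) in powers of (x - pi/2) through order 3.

1 - (x - pi/2)^2/2

h(pi/2) = 1
h′(pi/2) = 0
h′′(pi/2) = -1
h′′′(pi/2) = 0
The Taylor polynomial is Σ h^(k)(pi/2)/k! · (x - pi/2)^k.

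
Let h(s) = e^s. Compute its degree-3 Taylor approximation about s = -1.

h(-1) = e^(-1)
h′(-1) = e^(-1)
h′′(-1) = e^(-1)
h′′′(-1) = e^(-1)

(s + 1)^3*e^(-1)/6 + (s + 1)^2*e^(-1)/2 + (s + 1)*e^(-1) + e^(-1)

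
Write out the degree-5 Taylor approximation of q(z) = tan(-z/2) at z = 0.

-z^5/240 - z^3/24 - z/2

[z^0] = 0;  [z^1] = -1/2;  [z^2] = 0;  [z^3] = -1/24;  [z^4] = 0;  [z^5] = -1/240.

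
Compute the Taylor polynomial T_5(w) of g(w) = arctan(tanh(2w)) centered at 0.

Compose series: expand the inner function first, then feed it into the outer expansion.

64*w^5/3 - 16*w^3/3 + 2*w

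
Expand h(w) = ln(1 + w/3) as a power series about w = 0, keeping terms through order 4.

h(0) = 0
h′(0) = 1/3
h′′(0) = -1/9
h′′′(0) = 2/27
h^(4)(0) = -2/27
Then c_k = h^(k)(0)/k! gives each Taylor coefficient.

-w^4/324 + w^3/81 - w^2/18 + w/3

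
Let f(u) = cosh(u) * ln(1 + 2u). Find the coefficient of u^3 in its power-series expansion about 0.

Take the Cauchy product of the two expansions.
[u^0] = 0;  [u^1] = 2;  [u^2] = -2;  [u^3] = 11/3.
So c_3 = f′′′(0)/3! = 11/3.

11/3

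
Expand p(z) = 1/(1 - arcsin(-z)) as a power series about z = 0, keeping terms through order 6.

Plug the Maclaurin series of the inner function into that of the outer and collect terms.
p(0) = 1
p′(0) = -1
p′′(0) = 2
p′′′(0) = -7
p^(4)(0) = 32
p^(5)(0) = -189
p^(6)(0) = 1328
Then c_k = p^(k)(0)/k! gives each Taylor coefficient.

83*z^6/45 - 63*z^5/40 + 4*z^4/3 - 7*z^3/6 + z^2 - z + 1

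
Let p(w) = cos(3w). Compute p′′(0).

-9

Differentiate repeatedly and evaluate at the center.
The coefficient of w^2 in the expansion is -9/2, so p′′(0) = 2! * (-9/2) = -9.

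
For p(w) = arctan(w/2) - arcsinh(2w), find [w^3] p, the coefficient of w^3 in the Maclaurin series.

31/24

Add the two expansions coefficient-wise.
p(0) = 0
p′(0) = -3/2
p′′(0) = 0
p′′′(0) = 31/4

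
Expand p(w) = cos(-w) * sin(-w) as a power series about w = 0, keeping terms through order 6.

-2*w^5/15 + 2*w^3/3 - w

Expand each factor separately, then convolve coefficients.
[w^0] = 0;  [w^1] = -1;  [w^2] = 0;  [w^3] = 2/3;  [w^4] = 0;  [w^5] = -2/15;  [w^6] = 0.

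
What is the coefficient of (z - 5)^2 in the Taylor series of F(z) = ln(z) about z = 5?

-1/50

F(5) = ln(5)
F′(5) = 1/5
F′′(5) = -1/25
Then c_k = F^(k)(5)/k! gives each Taylor coefficient.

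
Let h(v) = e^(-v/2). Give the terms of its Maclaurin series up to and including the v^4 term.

[v^0] = 1;  [v^1] = -1/2;  [v^2] = 1/8;  [v^3] = -1/48;  [v^4] = 1/384.

v^4/384 - v^3/48 + v^2/8 - v/2 + 1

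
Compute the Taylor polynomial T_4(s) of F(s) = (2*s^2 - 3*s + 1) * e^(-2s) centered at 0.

26*s^4/3 - 34*s^3/3 + 10*s^2 - 5*s + 1

Multiply each power in the prefactor through the base expansion.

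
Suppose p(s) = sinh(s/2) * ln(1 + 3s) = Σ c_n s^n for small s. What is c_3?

Write out both Maclaurin series and multiply, keeping only the needed powers.
p(0) = 0
p′(0) = 0
p′′(0) = 3
p′′′(0) = -27/2
Then c_k = p^(k)(0)/k! gives each Taylor coefficient.

-9/4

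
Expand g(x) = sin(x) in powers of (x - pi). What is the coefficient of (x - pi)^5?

g(pi) = 0
g′(pi) = -1
g′′(pi) = 0
g′′′(pi) = 1
g^(4)(pi) = 0
g^(5)(pi) = -1

-1/120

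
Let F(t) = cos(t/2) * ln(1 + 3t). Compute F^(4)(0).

-945/2

Take the Cauchy product of the two expansions.
From the series, [t^4] F = -315/16; multiply by 4! = 24 to get -945/2.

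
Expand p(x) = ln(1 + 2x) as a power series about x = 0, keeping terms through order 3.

8*x^3/3 - 2*x^2 + 2*x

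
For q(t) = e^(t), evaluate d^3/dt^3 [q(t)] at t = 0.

1

The coefficient of t^3 in the expansion is 1/6, so q′′′(0) = 3! * (1/6) = 1.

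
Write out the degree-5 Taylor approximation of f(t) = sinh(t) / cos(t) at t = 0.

Write the quotient as an unknown series and match coefficients against numerator = denominator · series.

3*t^5/10 + 2*t^3/3 + t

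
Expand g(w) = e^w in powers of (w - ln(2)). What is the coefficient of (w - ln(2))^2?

1

Apply the Taylor formula c_k = f^(k)(a)/k!.
[(w - ln(2))^0] = 2;  [(w - ln(2))^1] = 2;  [(w - ln(2))^2] = 1.
So c_2 = g′′(ln(2))/2! = 1.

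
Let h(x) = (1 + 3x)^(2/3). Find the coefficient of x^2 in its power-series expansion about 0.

-1

h(0) = 1
h′(0) = 2
h′′(0) = -2
So c_2 = h′′(0)/2! = -1.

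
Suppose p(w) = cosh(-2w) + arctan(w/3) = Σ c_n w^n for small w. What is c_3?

Add the two expansions coefficient-wise.
p(0) = 1
p′(0) = 1/3
p′′(0) = 4
p′′′(0) = -2/27
The Taylor polynomial is Σ p^(k)(0)/k! · w^k.

-1/81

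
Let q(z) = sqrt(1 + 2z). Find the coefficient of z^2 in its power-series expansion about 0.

[z^0] = 1;  [z^1] = 1;  [z^2] = -1/2.
So c_2 = q′′(0)/2! = -1/2.

-1/2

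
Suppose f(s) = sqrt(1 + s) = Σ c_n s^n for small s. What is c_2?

f(0) = 1
f′(0) = 1/2
f′′(0) = -1/4
Dividing each by k! gives the coefficients c_0, ..., c_2.

-1/8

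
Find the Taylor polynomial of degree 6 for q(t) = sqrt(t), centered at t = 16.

[(t - 16)^0] = 4;  [(t - 16)^1] = 1/8;  [(t - 16)^2] = -1/512;  [(t - 16)^3] = 1/16384;  [(t - 16)^4] = -5/2097152;  [(t - 16)^5] = 7/67108864;  [(t - 16)^6] = -21/4294967296.

-21*(t - 16)^6/4294967296 + 7*(t - 16)^5/67108864 - 5*(t - 16)^4/2097152 + (t - 16)^3/16384 - (t - 16)^2/512 + (t - 16)/8 + 4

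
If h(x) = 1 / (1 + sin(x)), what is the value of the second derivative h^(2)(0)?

Write 1/(1+u) = 1 - u + u^2 - u^3 + ... and substitute the series for u.
The coefficient of x^2 in the expansion is 1, so h′′(0) = 2! * (1) = 2.

2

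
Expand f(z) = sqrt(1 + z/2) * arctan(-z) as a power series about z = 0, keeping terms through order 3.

35*z^3/96 - z^2/4 - z

Write out both Maclaurin series and multiply, keeping only the needed powers.
f(0) = 0
f′(0) = -1
f′′(0) = -1/2
f′′′(0) = 35/16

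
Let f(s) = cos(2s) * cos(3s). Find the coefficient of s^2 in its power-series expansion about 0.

Write out both Maclaurin series and multiply, keeping only the needed powers.
f(0) = 1
f′(0) = 0
f′′(0) = -13
So c_2 = f′′(0)/2! = -13/2.

-13/2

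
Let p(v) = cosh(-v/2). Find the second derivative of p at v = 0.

1/4

Use the known series and substitute for the argument.
The coefficient of v^2 in the expansion is 1/8, so p′′(0) = 2! * (1/8) = 1/4.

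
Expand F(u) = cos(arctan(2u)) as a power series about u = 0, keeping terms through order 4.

Plug the Maclaurin series of the inner function into that of the outer and collect terms.
F(0) = 1
F′(0) = 0
F′′(0) = -4
F′′′(0) = 0
F^(4)(0) = 144

6*u^4 - 2*u^2 + 1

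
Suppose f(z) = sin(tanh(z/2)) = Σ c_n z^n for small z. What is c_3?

-1/16

Let u equal the inner series; expand the outer function in u and truncate.
f(0) = 0
f′(0) = 1/2
f′′(0) = 0
f′′′(0) = -3/8
So c_3 = f′′′(0)/3! = -1/16.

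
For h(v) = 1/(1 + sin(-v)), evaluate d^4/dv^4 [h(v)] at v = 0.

16

Substitute the inner expansion into the outer series and collect powers.
The coefficient of v^4 in the expansion is 2/3, so h^(4)(0) = 4! * (2/3) = 16.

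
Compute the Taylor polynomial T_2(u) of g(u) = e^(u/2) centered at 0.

g(0) = 1
g′(0) = 1/2
g′′(0) = 1/4
The Taylor polynomial is Σ g^(k)(0)/k! · u^k.

u^2/8 + u/2 + 1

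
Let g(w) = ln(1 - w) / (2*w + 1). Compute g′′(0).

Use 1/(1 - r) = Σ r^k on the denominator, then take the Cauchy product.
From the series, [w^2] g = 3/2; multiply by 2! = 2 to get 3.

3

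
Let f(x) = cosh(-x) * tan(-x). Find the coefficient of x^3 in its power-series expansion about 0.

-5/6

Write out both Maclaurin series and multiply, keeping only the needed powers.
[x^0] = 0;  [x^1] = -1;  [x^2] = 0;  [x^3] = -5/6.
So c_3 = f′′′(0)/3! = -5/6.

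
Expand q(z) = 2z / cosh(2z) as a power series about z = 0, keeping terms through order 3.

-4*z^3 + 2*z

Invert the denominator's series and multiply.
[z^0] = 0;  [z^1] = 2;  [z^2] = 0;  [z^3] = -4.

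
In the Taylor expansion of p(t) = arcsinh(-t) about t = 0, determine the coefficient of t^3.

1/6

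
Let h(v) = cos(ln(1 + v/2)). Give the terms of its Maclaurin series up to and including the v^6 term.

-19*v^6/4608 + v^5/96 - 5*v^4/192 + v^3/16 - v^2/8 + 1

Let u equal the inner series; expand the outer function in u and truncate.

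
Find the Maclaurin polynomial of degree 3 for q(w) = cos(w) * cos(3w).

1 - 5*w^2

Write out both Maclaurin series and multiply, keeping only the needed powers.
[w^0] = 1;  [w^1] = 0;  [w^2] = -5;  [w^3] = 0.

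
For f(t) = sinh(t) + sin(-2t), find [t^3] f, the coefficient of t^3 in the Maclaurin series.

Combine the two series term by term.
f(0) = 0
f′(0) = -1
f′′(0) = 0
f′′′(0) = 9
So c_3 = f′′′(0)/3! = 3/2.

3/2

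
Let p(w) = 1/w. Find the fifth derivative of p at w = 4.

The coefficient of (w - 4)^5 in the expansion is -1/4096, so p^(5)(4) = 5! * (-1/4096) = -15/512.

-15/512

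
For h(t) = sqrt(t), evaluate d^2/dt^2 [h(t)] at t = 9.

-1/108

The coefficient of (t - 9)^2 in the expansion is -1/216, so h′′(9) = 2! * (-1/216) = -1/108.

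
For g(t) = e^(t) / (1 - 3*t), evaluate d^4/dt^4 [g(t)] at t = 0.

Use 1/(1 - r) = Σ r^k on the denominator, then take the Cauchy product.
From the series, [t^4] g = 2713/24; multiply by 4! = 24 to get 2713.

2713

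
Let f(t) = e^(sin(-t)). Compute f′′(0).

Plug the Maclaurin series of the inner function into that of the outer and collect terms.
From the series, [t^2] f = 1/2; multiply by 2! = 2 to get 1.

1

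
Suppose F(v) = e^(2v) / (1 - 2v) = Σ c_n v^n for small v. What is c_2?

10

Multiply the two series term by term and collect like powers.
F(0) = 1
F′(0) = 4
F′′(0) = 20
So c_2 = F′′(0)/2! = 10.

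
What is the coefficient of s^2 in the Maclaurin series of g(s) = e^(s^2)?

1

Use the known series and substitute for the argument.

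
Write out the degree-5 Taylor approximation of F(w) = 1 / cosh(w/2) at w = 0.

Write the quotient as an unknown series and match coefficients against numerator = denominator · series.

5*w^4/384 - w^2/8 + 1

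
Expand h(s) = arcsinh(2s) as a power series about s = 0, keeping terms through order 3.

Use the known series and substitute for the argument.
h(0) = 0
h′(0) = 2
h′′(0) = 0
h′′′(0) = -8

-4*s^3/3 + 2*s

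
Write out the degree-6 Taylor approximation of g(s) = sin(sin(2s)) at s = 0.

Let u equal the inner series; expand the outer function in u and truncate.

16*s^5/5 - 8*s^3/3 + 2*s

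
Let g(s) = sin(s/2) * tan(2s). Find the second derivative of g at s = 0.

Multiply the two series term by term and collect like powers.
The coefficient of s^2 in the expansion is 1, so g′′(0) = 2! * (1) = 2.

2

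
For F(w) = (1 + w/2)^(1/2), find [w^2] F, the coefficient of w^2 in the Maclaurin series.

-1/32

Differentiate repeatedly and evaluate at the center.
F(0) = 1
F′(0) = 1/4
F′′(0) = -1/16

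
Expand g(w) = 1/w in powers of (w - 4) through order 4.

g(4) = 1/4
g′(4) = -1/16
g′′(4) = 1/32
g′′′(4) = -3/128
g^(4)(4) = 3/128
Dividing each by k! gives the coefficients c_0, ..., c_4.

(w - 4)^4/1024 - (w - 4)^3/256 + (w - 4)^2/64 - (w - 4)/16 + 1/4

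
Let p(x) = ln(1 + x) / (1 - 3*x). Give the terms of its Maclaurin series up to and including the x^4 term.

Use 1/(1 - r) = Σ r^k on the denominator, then take the Cauchy product.
[x^0] = 0;  [x^1] = 1;  [x^2] = 5/2;  [x^3] = 47/6;  [x^4] = 93/4.

93*x^4/4 + 47*x^3/6 + 5*x^2/2 + x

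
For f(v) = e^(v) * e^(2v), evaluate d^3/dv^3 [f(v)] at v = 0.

27

Expand each factor separately, then convolve coefficients.
The coefficient of v^3 in the expansion is 9/2, so f′′′(0) = 3! * (9/2) = 27.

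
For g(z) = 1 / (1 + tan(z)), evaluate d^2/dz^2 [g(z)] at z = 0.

Expand as Σ (-1)^k u^k with u equal to the inner function's series.
The coefficient of z^2 in the expansion is 1, so g′′(0) = 2! * (1) = 2.

2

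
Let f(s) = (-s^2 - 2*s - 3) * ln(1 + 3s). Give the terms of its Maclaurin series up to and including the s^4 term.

189*s^4/4 - 21*s^3 + 15*s^2/2 - 9*s

Shift and add copies of the series according to the polynomial's terms.
f(0) = 0
f′(0) = -9
f′′(0) = 15
f′′′(0) = -126
f^(4)(0) = 1134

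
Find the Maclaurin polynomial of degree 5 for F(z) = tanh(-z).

[z^0] = 0;  [z^1] = -1;  [z^2] = 0;  [z^3] = 1/3;  [z^4] = 0;  [z^5] = -2/15.

-2*z^5/15 + z^3/3 - z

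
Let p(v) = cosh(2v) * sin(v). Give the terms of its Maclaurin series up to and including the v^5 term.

41*v^5/120 + 11*v^3/6 + v

Expand each factor separately, then convolve coefficients.
p(0) = 0
p′(0) = 1
p′′(0) = 0
p′′′(0) = 11
p^(4)(0) = 0
p^(5)(0) = 41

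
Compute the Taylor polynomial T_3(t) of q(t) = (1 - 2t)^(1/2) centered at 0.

-t^3/2 - t^2/2 - t + 1

q(0) = 1
q′(0) = -1
q′′(0) = -1
q′′′(0) = -3
The Taylor polynomial is Σ q^(k)(0)/k! · t^k.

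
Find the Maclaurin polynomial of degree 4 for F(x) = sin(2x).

Use the known series and substitute for the argument.
F(0) = 0
F′(0) = 2
F′′(0) = 0
F′′′(0) = -8
F^(4)(0) = 0
Dividing each by k! gives the coefficients c_0, ..., c_4.

-4*x^3/3 + 2*x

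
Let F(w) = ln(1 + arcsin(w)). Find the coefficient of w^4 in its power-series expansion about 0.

Compose series: expand the inner function first, then feed it into the outer expansion.
F(0) = 0
F′(0) = 1
F′′(0) = -1
F′′′(0) = 3
F^(4)(0) = -10

-5/12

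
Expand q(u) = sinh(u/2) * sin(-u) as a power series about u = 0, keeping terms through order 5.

u^4/16 - u^2/2

Take the Cauchy product of the two expansions.
[u^0] = 0;  [u^1] = 0;  [u^2] = -1/2;  [u^3] = 0;  [u^4] = 1/16;  [u^5] = 0.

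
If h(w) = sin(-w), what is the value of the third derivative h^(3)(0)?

The coefficient of w^3 in the expansion is 1/6, so h′′′(0) = 3! * (1/6) = 1.

1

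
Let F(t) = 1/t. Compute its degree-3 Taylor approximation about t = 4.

-(t - 4)^3/256 + (t - 4)^2/64 - (t - 4)/16 + 1/4

[(t - 4)^0] = 1/4;  [(t - 4)^1] = -1/16;  [(t - 4)^2] = 1/64;  [(t - 4)^3] = -1/256.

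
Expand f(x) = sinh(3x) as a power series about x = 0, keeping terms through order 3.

9*x^3/2 + 3*x

f(0) = 0
f′(0) = 3
f′′(0) = 0
f′′′(0) = 27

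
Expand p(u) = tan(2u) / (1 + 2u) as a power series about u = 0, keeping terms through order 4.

-64*u^4/3 + 32*u^3/3 - 4*u^2 + 2*u

Take the Cauchy product of the two expansions.
[u^0] = 0;  [u^1] = 2;  [u^2] = -4;  [u^3] = 32/3;  [u^4] = -64/3.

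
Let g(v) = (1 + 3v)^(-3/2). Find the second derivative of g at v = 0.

The coefficient of v^2 in the expansion is 135/8, so g′′(0) = 2! * (135/8) = 135/4.

135/4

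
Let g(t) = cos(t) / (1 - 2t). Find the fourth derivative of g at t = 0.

337

Take the Cauchy product of the two expansions.
The coefficient of t^4 in the expansion is 337/24, so g^(4)(0) = 4! * (337/24) = 337.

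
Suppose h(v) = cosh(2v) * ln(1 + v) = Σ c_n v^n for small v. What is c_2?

Multiply the two series term by term and collect like powers.
h(0) = 0
h′(0) = 1
h′′(0) = -1

-1/2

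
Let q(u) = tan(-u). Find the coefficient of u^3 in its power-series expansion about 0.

q(0) = 0
q′(0) = -1
q′′(0) = 0
q′′′(0) = -2
So c_3 = q′′′(0)/3! = -1/3.

-1/3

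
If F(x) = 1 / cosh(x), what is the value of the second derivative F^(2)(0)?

Invert the denominator's series and multiply.
The coefficient of x^2 in the expansion is -1/2, so F′′(0) = 2! * (-1/2) = -1.

-1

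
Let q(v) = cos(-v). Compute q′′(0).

Differentiate repeatedly and evaluate at the center.
From the series, [v^2] q = -1/2; multiply by 2! = 2 to get -1.

-1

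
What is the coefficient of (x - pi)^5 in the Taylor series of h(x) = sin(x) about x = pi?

Apply the Taylor formula c_k = f^(k)(a)/k!.
[(x - pi)^0] = 0;  [(x - pi)^1] = -1;  [(x - pi)^2] = 0;  [(x - pi)^3] = 1/6;  [(x - pi)^4] = 0;  [(x - pi)^5] = -1/120.

-1/120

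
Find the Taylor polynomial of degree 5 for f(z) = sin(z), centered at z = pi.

-(z - pi)^5/120 + (z - pi)^3/6 - (z - pi)

[(z - pi)^0] = 0;  [(z - pi)^1] = -1;  [(z - pi)^2] = 0;  [(z - pi)^3] = 1/6;  [(z - pi)^4] = 0;  [(z - pi)^5] = -1/120.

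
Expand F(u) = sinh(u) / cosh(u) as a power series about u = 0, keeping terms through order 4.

Divide the numerator series by the denominator series (power-series long division).
[u^0] = 0;  [u^1] = 1;  [u^2] = 0;  [u^3] = -1/3;  [u^4] = 0.

-u^3/3 + u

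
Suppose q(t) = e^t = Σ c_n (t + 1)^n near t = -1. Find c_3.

Compute the successive derivatives at the expansion point and divide by k!.
q(-1) = e^(-1)
q′(-1) = e^(-1)
q′′(-1) = e^(-1)
q′′′(-1) = e^(-1)
The Taylor polynomial is Σ q^(k)(-1)/k! · (t + 1)^k.

e^(-1)/6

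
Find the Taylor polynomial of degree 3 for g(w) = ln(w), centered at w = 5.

(w - 5)^3/375 - (w - 5)^2/50 + (w - 5)/5 + ln(5)

Compute the successive derivatives at the expansion point and divide by k!.
g(5) = ln(5)
g′(5) = 1/5
g′′(5) = -1/25
g′′′(5) = 2/125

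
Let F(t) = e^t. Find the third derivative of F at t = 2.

e^(2)

Use the known series and substitute for the argument.
The coefficient of (t - 2)^3 in the expansion is e^(2)/6, so F′′′(2) = 3! * (e^(2)/6) = e^(2).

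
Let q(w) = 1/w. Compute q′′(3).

The coefficient of (w - 3)^2 in the expansion is 1/27, so q′′(3) = 2! * (1/27) = 2/27.

2/27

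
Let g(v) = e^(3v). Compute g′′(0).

9

The coefficient of v^2 in the expansion is 9/2, so g′′(0) = 2! * (9/2) = 9.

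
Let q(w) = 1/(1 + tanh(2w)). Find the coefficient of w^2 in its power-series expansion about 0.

Substitute the inner expansion into the outer series and collect powers.
q(0) = 1
q′(0) = -2
q′′(0) = 8
So c_2 = q′′(0)/2! = 4.

4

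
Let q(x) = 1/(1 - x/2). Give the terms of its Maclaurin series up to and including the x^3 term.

x^3/8 + x^2/4 + x/2 + 1

Differentiate repeatedly and evaluate at the center.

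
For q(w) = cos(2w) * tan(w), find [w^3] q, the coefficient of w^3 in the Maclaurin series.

-5/3

Write out both Maclaurin series and multiply, keeping only the needed powers.
[w^0] = 0;  [w^1] = 1;  [w^2] = 0;  [w^3] = -5/3.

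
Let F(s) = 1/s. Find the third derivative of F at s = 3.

From the series, [(s - 3)^3] F = -1/81; multiply by 3! = 6 to get -2/27.

-2/27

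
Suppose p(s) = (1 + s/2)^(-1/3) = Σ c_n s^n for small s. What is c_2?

1/18

Differentiate repeatedly and evaluate at the center.
p(0) = 1
p′(0) = -1/6
p′′(0) = 1/9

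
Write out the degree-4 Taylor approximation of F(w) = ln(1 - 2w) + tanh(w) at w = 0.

Combine the two series term by term.
F(0) = 0
F′(0) = -1
F′′(0) = -4
F′′′(0) = -18
F^(4)(0) = -96

-4*w^4 - 3*w^3 - 2*w^2 - w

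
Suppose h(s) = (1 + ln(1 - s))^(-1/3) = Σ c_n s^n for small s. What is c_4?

Plug the Maclaurin series of the inner function into that of the outer and collect terms.
h(0) = 1
h′(0) = 1/3
h′′(0) = 7/9
h′′′(0) = 82/27
h^(4)(0) = 1342/81
Then c_k = h^(k)(0)/k! gives each Taylor coefficient.

671/972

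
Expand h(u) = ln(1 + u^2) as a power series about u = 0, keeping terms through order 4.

h(0) = 0
h′(0) = 0
h′′(0) = 2
h′′′(0) = 0
h^(4)(0) = -12

-u^4/2 + u^2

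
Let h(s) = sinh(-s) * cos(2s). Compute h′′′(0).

11

Multiply the two series term by term and collect like powers.
The coefficient of s^3 in the expansion is 11/6, so h′′′(0) = 3! * (11/6) = 11.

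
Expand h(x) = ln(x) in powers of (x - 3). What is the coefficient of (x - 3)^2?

c_2 = h′′(3)/2! = -1/18.

-1/18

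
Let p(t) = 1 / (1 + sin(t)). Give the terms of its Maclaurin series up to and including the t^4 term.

Expand as Σ (-1)^k u^k with u equal to the inner function's series.
p(0) = 1
p′(0) = -1
p′′(0) = 2
p′′′(0) = -5
p^(4)(0) = 16

2*t^4/3 - 5*t^3/6 + t^2 - t + 1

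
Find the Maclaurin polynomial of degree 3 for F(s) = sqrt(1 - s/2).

-s^3/128 - s^2/32 - s/4 + 1

Compute the successive derivatives at the expansion point and divide by k!.
F(0) = 1
F′(0) = -1/4
F′′(0) = -1/16
F′′′(0) = -3/64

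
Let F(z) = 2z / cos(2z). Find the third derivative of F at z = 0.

Divide the numerator series by the denominator series (power-series long division).
From the series, [z^3] F = 4; multiply by 3! = 6 to get 24.

24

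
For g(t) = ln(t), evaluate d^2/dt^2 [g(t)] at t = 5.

-1/25

From the series, [(t - 5)^2] g = -1/50; multiply by 2! = 2 to get -1/25.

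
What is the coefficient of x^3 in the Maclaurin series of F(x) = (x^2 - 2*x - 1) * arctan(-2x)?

Shift and add copies of the series according to the polynomial's terms.
F(0) = 0
F′(0) = 2
F′′(0) = 8
F′′′(0) = -28

-14/3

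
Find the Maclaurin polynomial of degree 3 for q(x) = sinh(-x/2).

-x^3/48 - x/2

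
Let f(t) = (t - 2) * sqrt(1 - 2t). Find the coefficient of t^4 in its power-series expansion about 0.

3/4

Distribute the polynomial across the series and collect like powers.
f(0) = -2
f′(0) = 3
f′′(0) = 0
f′′′(0) = 3
f^(4)(0) = 18
The Taylor polynomial is Σ f^(k)(0)/k! · t^k.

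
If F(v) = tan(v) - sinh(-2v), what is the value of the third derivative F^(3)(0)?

Combine the two series term by term.
The coefficient of v^3 in the expansion is 5/3, so F′′′(0) = 3! * (5/3) = 10.

10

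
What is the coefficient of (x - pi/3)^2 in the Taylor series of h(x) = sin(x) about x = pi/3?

-sqrt(3)/4

Use the known series and substitute for the argument.
[(x - pi/3)^0] = sqrt(3)/2;  [(x - pi/3)^1] = 1/2;  [(x - pi/3)^2] = -sqrt(3)/4.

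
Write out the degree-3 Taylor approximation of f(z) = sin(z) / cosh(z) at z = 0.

Invert the denominator's series and multiply.
[z^0] = 0;  [z^1] = 1;  [z^2] = 0;  [z^3] = -2/3.

-2*z^3/3 + z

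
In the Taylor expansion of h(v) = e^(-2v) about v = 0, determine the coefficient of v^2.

2

Apply the Taylor formula c_k = f^(k)(a)/k!.
[v^0] = 1;  [v^1] = -2;  [v^2] = 2.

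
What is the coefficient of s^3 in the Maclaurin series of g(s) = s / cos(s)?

1/2

Write the quotient as an unknown series and match coefficients against numerator = denominator · series.
[s^0] = 0;  [s^1] = 1;  [s^2] = 0;  [s^3] = 1/2.
So c_3 = g′′′(0)/3! = 1/2.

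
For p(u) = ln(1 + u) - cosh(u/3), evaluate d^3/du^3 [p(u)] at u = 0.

2

Add the two expansions coefficient-wise.
The coefficient of u^3 in the expansion is 1/3, so p′′′(0) = 3! * (1/3) = 2.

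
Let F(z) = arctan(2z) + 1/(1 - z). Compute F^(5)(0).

888

Expand each term separately and add.
The coefficient of z^5 in the expansion is 37/5, so F^(5)(0) = 5! * (37/5) = 888.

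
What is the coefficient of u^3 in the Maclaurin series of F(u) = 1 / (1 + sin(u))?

Use the geometric series for the reciprocal, then substitute.
[u^0] = 1;  [u^1] = -1;  [u^2] = 1;  [u^3] = -5/6.

-5/6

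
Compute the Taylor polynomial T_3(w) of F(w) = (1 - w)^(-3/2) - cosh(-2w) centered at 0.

35*w^3/16 - w^2/8 + 3*w/2

Expand each term separately and add.
[w^0] = 0;  [w^1] = 3/2;  [w^2] = -1/8;  [w^3] = 35/16.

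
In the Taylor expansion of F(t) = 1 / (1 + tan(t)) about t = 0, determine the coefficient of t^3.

-4/3

Expand as Σ (-1)^k u^k with u equal to the inner function's series.
F(0) = 1
F′(0) = -1
F′′(0) = 2
F′′′(0) = -8
So c_3 = F′′′(0)/3! = -4/3.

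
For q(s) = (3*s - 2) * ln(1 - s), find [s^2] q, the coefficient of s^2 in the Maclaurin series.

Distribute the polynomial across the series and collect like powers.
[s^0] = 0;  [s^1] = 2;  [s^2] = -2.

-2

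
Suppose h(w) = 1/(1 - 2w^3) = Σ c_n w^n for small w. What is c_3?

Apply the Taylor formula c_k = f^(k)(a)/k!.
h(0) = 1
h′(0) = 0
h′′(0) = 0
h′′′(0) = 12
So c_3 = h′′′(0)/3! = 2.

2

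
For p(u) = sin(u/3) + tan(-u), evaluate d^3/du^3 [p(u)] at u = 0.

Add the two expansions coefficient-wise.
From the series, [u^3] p = -55/162; multiply by 3! = 6 to get -55/27.

-55/27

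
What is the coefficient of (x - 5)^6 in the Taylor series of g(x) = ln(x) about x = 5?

-1/93750

Apply the Taylor formula c_k = f^(k)(a)/k!.
g(5) = ln(5)
g′(5) = 1/5
g′′(5) = -1/25
g′′′(5) = 2/125
g^(4)(5) = -6/625
g^(5)(5) = 24/3125
g^(6)(5) = -24/3125
The Taylor polynomial is Σ g^(k)(5)/k! · (x - 5)^k.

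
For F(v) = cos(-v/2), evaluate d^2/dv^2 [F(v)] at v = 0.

-1/4

From the series, [v^2] F = -1/8; multiply by 2! = 2 to get -1/4.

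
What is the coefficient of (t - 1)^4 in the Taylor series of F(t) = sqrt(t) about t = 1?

F(1) = 1
F′(1) = 1/2
F′′(1) = -1/4
F′′′(1) = 3/8
F^(4)(1) = -15/16
So c_4 = F^(4)(1)/4! = -5/128.

-5/128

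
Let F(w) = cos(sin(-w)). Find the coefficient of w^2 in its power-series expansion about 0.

Substitute the inner expansion into the outer series and collect powers.
F(0) = 1
F′(0) = 0
F′′(0) = -1
The Taylor polynomial is Σ F^(k)(0)/k! · w^k.

-1/2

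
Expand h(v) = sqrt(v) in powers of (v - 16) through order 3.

(v - 16)^3/16384 - (v - 16)^2/512 + (v - 16)/8 + 4

[(v - 16)^0] = 4;  [(v - 16)^1] = 1/8;  [(v - 16)^2] = -1/512;  [(v - 16)^3] = 1/16384.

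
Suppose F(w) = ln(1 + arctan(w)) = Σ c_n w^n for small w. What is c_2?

Let u equal the inner series; expand the outer function in u and truncate.

-1/2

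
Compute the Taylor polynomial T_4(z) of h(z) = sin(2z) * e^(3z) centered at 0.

Take the Cauchy product of the two expansions.
h(0) = 0
h′(0) = 2
h′′(0) = 12
h′′′(0) = 46
h^(4)(0) = 120
Dividing each by k! gives the coefficients c_0, ..., c_4.

5*z^4 + 23*z^3/3 + 6*z^2 + 2*z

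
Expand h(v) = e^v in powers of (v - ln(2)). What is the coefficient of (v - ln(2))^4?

Use the known series and substitute for the argument.

1/12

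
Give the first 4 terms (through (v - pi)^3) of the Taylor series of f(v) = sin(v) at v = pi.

(v - pi)^3/6 - (v - pi)

f(pi) = 0
f′(pi) = -1
f′′(pi) = 0
f′′′(pi) = 1
The Taylor polynomial is Σ f^(k)(pi)/k! · (v - pi)^k.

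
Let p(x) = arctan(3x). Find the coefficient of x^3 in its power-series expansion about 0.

-9

p(0) = 0
p′(0) = 3
p′′(0) = 0
p′′′(0) = -54
Then c_k = p^(k)(0)/k! gives each Taylor coefficient.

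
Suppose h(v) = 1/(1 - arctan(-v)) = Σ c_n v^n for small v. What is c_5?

Let u equal the inner series; expand the outer function in u and truncate.

-1/5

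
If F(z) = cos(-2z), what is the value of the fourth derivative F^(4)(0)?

The coefficient of z^4 in the expansion is 2/3, so F^(4)(0) = 4! * (2/3) = 16.

16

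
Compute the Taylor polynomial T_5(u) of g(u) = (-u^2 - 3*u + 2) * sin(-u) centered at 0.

-11*u^5/60 - u^4/2 + 4*u^3/3 + 3*u^2 - 2*u

Shift and add copies of the series according to the polynomial's terms.
g(0) = 0
g′(0) = -2
g′′(0) = 6
g′′′(0) = 8
g^(4)(0) = -12
g^(5)(0) = -22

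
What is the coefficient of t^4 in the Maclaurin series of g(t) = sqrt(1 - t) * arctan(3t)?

Expand each factor separately, then convolve coefficients.
g(0) = 0
g′(0) = 3
g′′(0) = -3
g′′′(0) = -225/4
g^(4)(0) = 207/2
Then c_k = g^(k)(0)/k! gives each Taylor coefficient.

69/16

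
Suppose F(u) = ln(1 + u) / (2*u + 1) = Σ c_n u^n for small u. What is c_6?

Multiply the numerator's expansion by the denominator's geometric series.
F(0) = 0
F′(0) = 1
F′′(0) = -5
F′′′(0) = 32
F^(4)(0) = -262
F^(5)(0) = 2644
F^(6)(0) = -31848
The Taylor polynomial is Σ F^(k)(0)/k! · u^k.

-1327/30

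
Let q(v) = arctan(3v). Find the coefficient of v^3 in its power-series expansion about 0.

-9

Differentiate repeatedly and evaluate at the center.
q(0) = 0
q′(0) = 3
q′′(0) = 0
q′′′(0) = -54
So c_3 = q′′′(0)/3! = -9.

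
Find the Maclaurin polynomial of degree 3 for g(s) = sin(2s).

-4*s^3/3 + 2*s

Apply the Taylor formula c_k = f^(k)(a)/k!.
g(0) = 0
g′(0) = 2
g′′(0) = 0
g′′′(0) = -8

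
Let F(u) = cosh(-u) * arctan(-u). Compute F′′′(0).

-1

Take the Cauchy product of the two expansions.
The coefficient of u^3 in the expansion is -1/6, so F′′′(0) = 3! * (-1/6) = -1.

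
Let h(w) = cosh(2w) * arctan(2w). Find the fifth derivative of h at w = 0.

288

Expand each factor separately, then convolve coefficients.
From the series, [w^5] h = 12/5; multiply by 5! = 120 to get 288.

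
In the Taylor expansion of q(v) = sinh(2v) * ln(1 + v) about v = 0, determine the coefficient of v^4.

Write out both Maclaurin series and multiply, keeping only the needed powers.

2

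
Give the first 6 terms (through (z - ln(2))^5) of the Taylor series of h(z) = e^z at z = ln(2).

(z - ln(2))^5/60 + (z - ln(2))^4/12 + (z - ln(2))^3/3 + (z - ln(2))^2 + 2*(z - ln(2)) + 2

Differentiate repeatedly and evaluate at the center.
h(ln(2)) = 2
h′(ln(2)) = 2
h′′(ln(2)) = 2
h′′′(ln(2)) = 2
h^(4)(ln(2)) = 2
h^(5)(ln(2)) = 2
Then c_k = h^(k)(ln(2))/k! gives each Taylor coefficient.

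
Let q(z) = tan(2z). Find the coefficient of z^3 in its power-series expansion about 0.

Apply the Taylor formula c_k = f^(k)(a)/k!.
[z^0] = 0;  [z^1] = 2;  [z^2] = 0;  [z^3] = 8/3.
So c_3 = q′′′(0)/3! = 8/3.

8/3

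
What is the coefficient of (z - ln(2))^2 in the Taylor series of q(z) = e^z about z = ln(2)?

Use the known series and substitute for the argument.
[(z - ln(2))^0] = 2;  [(z - ln(2))^1] = 2;  [(z - ln(2))^2] = 1.

1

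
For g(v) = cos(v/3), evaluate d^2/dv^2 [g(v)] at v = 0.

-1/9

The coefficient of v^2 in the expansion is -1/18, so g′′(0) = 2! * (-1/18) = -1/9.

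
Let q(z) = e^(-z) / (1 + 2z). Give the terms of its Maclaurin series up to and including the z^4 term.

Expand each factor separately, then convolve coefficients.
[z^0] = 1;  [z^1] = -3;  [z^2] = 13/2;  [z^3] = -79/6;  [z^4] = 211/8.

211*z^4/8 - 79*z^3/6 + 13*z^2/2 - 3*z + 1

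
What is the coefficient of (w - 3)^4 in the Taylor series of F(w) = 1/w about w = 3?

1/243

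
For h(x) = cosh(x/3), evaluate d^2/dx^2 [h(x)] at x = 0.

Compute the successive derivatives at the expansion point and divide by k!.
From the series, [x^2] h = 1/18; multiply by 2! = 2 to get 1/9.

1/9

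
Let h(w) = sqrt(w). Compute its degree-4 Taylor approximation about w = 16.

Differentiate repeatedly and evaluate at the center.
[(w - 16)^0] = 4;  [(w - 16)^1] = 1/8;  [(w - 16)^2] = -1/512;  [(w - 16)^3] = 1/16384;  [(w - 16)^4] = -5/2097152.

-5*(w - 16)^4/2097152 + (w - 16)^3/16384 - (w - 16)^2/512 + (w - 16)/8 + 4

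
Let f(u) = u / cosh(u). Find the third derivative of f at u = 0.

Divide the numerator series by the denominator series (power-series long division).
The coefficient of u^3 in the expansion is -1/2, so f′′′(0) = 3! * (-1/2) = -3.

-3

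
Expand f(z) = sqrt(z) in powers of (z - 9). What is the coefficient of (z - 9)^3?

1/3888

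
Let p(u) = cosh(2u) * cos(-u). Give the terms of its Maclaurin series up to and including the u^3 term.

3*u^2/2 + 1

Multiply the two series term by term and collect like powers.
[u^0] = 1;  [u^1] = 0;  [u^2] = 3/2;  [u^3] = 0.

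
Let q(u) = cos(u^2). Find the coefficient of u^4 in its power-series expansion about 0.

-1/2

c_4 = q^(4)(0)/4! = -1/2.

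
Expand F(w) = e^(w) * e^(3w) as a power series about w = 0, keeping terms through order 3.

Multiply the two series term by term and collect like powers.

32*w^3/3 + 8*w^2 + 4*w + 1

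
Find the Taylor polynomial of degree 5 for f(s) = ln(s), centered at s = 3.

Compute the successive derivatives at the expansion point and divide by k!.
[(s - 3)^0] = ln(3);  [(s - 3)^1] = 1/3;  [(s - 3)^2] = -1/18;  [(s - 3)^3] = 1/81;  [(s - 3)^4] = -1/324;  [(s - 3)^5] = 1/1215.

(s - 3)^5/1215 - (s - 3)^4/324 + (s - 3)^3/81 - (s - 3)^2/18 + (s - 3)/3 + ln(3)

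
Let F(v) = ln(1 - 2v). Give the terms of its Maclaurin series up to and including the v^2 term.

-2*v^2 - 2*v

F(0) = 0
F′(0) = -2
F′′(0) = -4
The Taylor polynomial is Σ F^(k)(0)/k! · v^k.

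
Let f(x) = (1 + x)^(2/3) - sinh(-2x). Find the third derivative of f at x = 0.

Combine the two series term by term.
The coefficient of x^3 in the expansion is 112/81, so f′′′(0) = 3! * (112/81) = 224/27.

224/27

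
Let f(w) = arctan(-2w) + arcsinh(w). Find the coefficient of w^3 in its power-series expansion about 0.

Add the two expansions coefficient-wise.
f(0) = 0
f′(0) = -1
f′′(0) = 0
f′′′(0) = 15
The Taylor polynomial is Σ f^(k)(0)/k! · w^k.

5/2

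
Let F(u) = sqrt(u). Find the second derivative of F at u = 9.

-1/108

Compute the successive derivatives at the expansion point and divide by k!.
The coefficient of (u - 9)^2 in the expansion is -1/216, so F′′(9) = 2! * (-1/216) = -1/108.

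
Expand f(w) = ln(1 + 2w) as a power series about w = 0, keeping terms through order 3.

f(0) = 0
f′(0) = 2
f′′(0) = -4
f′′′(0) = 16
Dividing each by k! gives the coefficients c_0, ..., c_3.

8*w^3/3 - 2*w^2 + 2*w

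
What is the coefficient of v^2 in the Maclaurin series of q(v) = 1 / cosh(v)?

Write the quotient as an unknown series and match coefficients against numerator = denominator · series.
So c_2 = q′′(0)/2! = -1/2.

-1/2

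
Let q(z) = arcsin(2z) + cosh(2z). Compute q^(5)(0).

288

Combine the two series term by term.
The coefficient of z^5 in the expansion is 12/5, so q^(5)(0) = 5! * (12/5) = 288.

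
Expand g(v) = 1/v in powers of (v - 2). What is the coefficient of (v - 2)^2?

1/8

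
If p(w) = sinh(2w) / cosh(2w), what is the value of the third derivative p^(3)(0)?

-16

Write the quotient as an unknown series and match coefficients against numerator = denominator · series.
From the series, [w^3] p = -8/3; multiply by 3! = 6 to get -16.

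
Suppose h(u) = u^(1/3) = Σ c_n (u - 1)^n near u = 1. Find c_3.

5/81

Apply the Taylor formula c_k = f^(k)(a)/k!.
h(1) = 1
h′(1) = 1/3
h′′(1) = -2/9
h′′′(1) = 10/27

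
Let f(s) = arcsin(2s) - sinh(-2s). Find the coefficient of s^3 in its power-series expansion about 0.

8/3

Add the two expansions coefficient-wise.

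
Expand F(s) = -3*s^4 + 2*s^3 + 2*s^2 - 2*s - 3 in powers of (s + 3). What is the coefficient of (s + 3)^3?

Compute the successive derivatives at the expansion point and divide by k!.
F(-3) = -276
F′(-3) = 364
F′′(-3) = -356
F′′′(-3) = 228

38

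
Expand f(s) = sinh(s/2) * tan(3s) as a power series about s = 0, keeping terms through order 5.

73*s^4/16 + 3*s^2/2

Write out both Maclaurin series and multiply, keeping only the needed powers.
f(0) = 0
f′(0) = 0
f′′(0) = 3
f′′′(0) = 0
f^(4)(0) = 219/2
f^(5)(0) = 0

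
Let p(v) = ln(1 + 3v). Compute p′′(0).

The coefficient of v^2 in the expansion is -9/2, so p′′(0) = 2! * (-9/2) = -9.

-9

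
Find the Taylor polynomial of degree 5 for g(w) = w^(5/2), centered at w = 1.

3*(w - 1)^5/256 - 5*(w - 1)^4/128 + 5*(w - 1)^3/16 + 15*(w - 1)^2/8 + 5*(w - 1)/2 + 1

Compute the successive derivatives at the expansion point and divide by k!.
g(1) = 1
g′(1) = 5/2
g′′(1) = 15/4
g′′′(1) = 15/8
g^(4)(1) = -15/16
g^(5)(1) = 45/32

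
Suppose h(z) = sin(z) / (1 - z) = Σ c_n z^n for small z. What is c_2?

1

Multiply the numerator's expansion by the denominator's geometric series.
h(0) = 0
h′(0) = 1
h′′(0) = 2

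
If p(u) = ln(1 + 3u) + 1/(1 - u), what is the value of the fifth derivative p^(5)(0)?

5952

Add the two expansions coefficient-wise.
From the series, [u^5] p = 248/5; multiply by 5! = 120 to get 5952.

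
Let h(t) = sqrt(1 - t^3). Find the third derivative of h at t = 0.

Use the known series and substitute for the argument.
The coefficient of t^3 in the expansion is -1/2, so h′′′(0) = 3! * (-1/2) = -3.

-3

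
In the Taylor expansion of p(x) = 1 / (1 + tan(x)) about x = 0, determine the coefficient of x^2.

1

Write 1/(1+u) = 1 - u + u^2 - u^3 + ... and substitute the series for u.
p(0) = 1
p′(0) = -1
p′′(0) = 2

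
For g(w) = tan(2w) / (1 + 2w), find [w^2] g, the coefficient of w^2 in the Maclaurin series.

-4

Take the Cauchy product of the two expansions.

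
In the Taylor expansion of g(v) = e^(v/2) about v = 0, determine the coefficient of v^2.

1/8

c_2 = g′′(0)/2! = 1/8.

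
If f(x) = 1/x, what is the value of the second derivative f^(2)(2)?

1/4

The coefficient of (x - 2)^2 in the expansion is 1/8, so f′′(2) = 2! * (1/8) = 1/4.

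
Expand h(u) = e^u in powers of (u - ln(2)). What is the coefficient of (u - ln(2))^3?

[(u - ln(2))^0] = 2;  [(u - ln(2))^1] = 2;  [(u - ln(2))^2] = 1;  [(u - ln(2))^3] = 1/3.
So c_3 = h′′′(ln(2))/3! = 1/3.

1/3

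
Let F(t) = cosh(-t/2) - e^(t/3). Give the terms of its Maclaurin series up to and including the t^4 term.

Expand each term separately and add.

65*t^4/31104 - t^3/162 + 5*t^2/72 - t/3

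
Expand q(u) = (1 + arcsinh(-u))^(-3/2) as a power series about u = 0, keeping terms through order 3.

Compose series: expand the inner function first, then feed it into the outer expansion.
q(0) = 1
q′(0) = 3/2
q′′(0) = 15/4
q′′′(0) = 93/8

31*u^3/16 + 15*u^2/8 + 3*u/2 + 1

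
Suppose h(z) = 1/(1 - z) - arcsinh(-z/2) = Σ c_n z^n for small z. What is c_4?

1

Add the two expansions coefficient-wise.
[z^0] = 1;  [z^1] = 3/2;  [z^2] = 1;  [z^3] = 47/48;  [z^4] = 1.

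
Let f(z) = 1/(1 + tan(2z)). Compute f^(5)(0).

-8192

Let u equal the inner series; expand the outer function in u and truncate.
The coefficient of z^5 in the expansion is -1024/15, so f^(5)(0) = 5! * (-1024/15) = -8192.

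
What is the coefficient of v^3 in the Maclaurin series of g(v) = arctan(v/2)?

[v^0] = 0;  [v^1] = 1/2;  [v^2] = 0;  [v^3] = -1/24.
So c_3 = g′′′(0)/3! = -1/24.

-1/24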